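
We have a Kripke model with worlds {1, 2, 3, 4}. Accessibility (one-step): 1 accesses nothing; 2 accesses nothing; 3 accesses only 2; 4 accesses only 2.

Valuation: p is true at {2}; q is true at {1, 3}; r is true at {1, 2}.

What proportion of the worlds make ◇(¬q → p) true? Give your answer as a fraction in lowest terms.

1: no successors, so ◇(¬q → p) fails. ✗
2: no successors, so ◇(¬q → p) fails. ✗
3: successors {2}; ¬q → p there: 2:T. ✓
4: successors {2}; ¬q → p there: 2:T. ✓
That's 2 of 4 worlds, so 2/4 = 1/2.

1/2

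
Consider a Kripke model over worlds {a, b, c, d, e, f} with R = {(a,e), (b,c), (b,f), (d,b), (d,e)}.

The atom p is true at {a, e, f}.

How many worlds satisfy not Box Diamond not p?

3

a: Box Diamond not p is F. ✓
b: Box Diamond not p is F. ✓
c: Box Diamond not p is T. ✗
d: Box Diamond not p is F. ✓
e: Box Diamond not p is T. ✗
f: Box Diamond not p is T. ✗
Satisfying worlds: {a, b, d}.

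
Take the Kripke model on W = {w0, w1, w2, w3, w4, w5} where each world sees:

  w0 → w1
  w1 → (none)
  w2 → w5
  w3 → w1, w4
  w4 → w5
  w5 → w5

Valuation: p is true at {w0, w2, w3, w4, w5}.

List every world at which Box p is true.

w0: successors {w1}; p there: w1:F. ✗
w1: no successors, so Box p holds vacuously. ✓
w2: successors {w5}; p there: w5:T. ✓
w3: successors {w1, w4}; p there: w1:F, w4:T. ✗
w4: successors {w5}; p there: w5:T. ✓
w5: successors {w5}; p there: w5:T. ✓

{w1, w2, w4, w5}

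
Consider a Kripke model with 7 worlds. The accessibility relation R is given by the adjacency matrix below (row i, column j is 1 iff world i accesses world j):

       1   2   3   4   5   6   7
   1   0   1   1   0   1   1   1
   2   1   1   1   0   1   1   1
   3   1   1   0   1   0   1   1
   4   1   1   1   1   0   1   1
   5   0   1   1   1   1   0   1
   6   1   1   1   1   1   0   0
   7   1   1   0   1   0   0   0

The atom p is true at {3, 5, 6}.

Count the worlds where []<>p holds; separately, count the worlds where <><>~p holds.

2 and 7

For []<>p:
1: successors {2, 3, 5, 6, 7}; <>p there: 2:T, 3:T, 5:T, 6:T, 7:F. ✗
2: successors {1, 2, 3, 5, 6, 7}; <>p there: 1:T, 2:T, 3:T, 5:T, 6:T, 7:F. ✗
3: successors {1, 2, 4, 6, 7}; <>p there: 1:T, 2:T, 4:T, 6:T, 7:F. ✗
4: successors {1, 2, 3, 4, 6, 7}; <>p there: 1:T, 2:T, 3:T, 4:T, 6:T, 7:F. ✗
5: successors {2, 3, 4, 5, 7}; <>p there: 2:T, 3:T, 4:T, 5:T, 7:F. ✗
6: successors {1, 2, 3, 4, 5}; <>p there: 1:T, 2:T, 3:T, 4:T, 5:T. ✓
7: successors {1, 2, 4}; <>p there: 1:T, 2:T, 4:T. ✓
— 2 worlds.
For <><>~p:
1: successors {2, 3, 5, 6, 7}; <>~p there: 2:T, 3:T, 5:T, 6:T, 7:T. ✓
2: successors {1, 2, 3, 5, 6, 7}; <>~p there: 1:T, 2:T, 3:T, 5:T, 6:T, 7:T. ✓
3: successors {1, 2, 4, 6, 7}; <>~p there: 1:T, 2:T, 4:T, 6:T, 7:T. ✓
4: successors {1, 2, 3, 4, 6, 7}; <>~p there: 1:T, 2:T, 3:T, 4:T, 6:T, 7:T. ✓
5: successors {2, 3, 4, 5, 7}; <>~p there: 2:T, 3:T, 4:T, 5:T, 7:T. ✓
6: successors {1, 2, 3, 4, 5}; <>~p there: 1:T, 2:T, 3:T, 4:T, 5:T. ✓
7: successors {1, 2, 4}; <>~p there: 1:T, 2:T, 4:T. ✓
— 7 worlds.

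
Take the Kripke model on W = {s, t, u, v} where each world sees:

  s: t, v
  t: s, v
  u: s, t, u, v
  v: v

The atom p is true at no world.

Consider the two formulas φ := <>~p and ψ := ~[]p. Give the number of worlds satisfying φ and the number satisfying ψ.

4 and 4

For <>~p:
s: successors {t, v}; ~p there: t:T, v:T. ✓
t: successors {s, v}; ~p there: s:T, v:T. ✓
u: successors {s, t, u, v}; ~p there: s:T, t:T, u:T, v:T. ✓
v: successors {v}; ~p there: v:T. ✓
— 4 worlds.
For ~[]p:
s: []p is F. ✓
t: []p is F. ✓
u: []p is F. ✓
v: []p is F. ✓
— 4 worlds.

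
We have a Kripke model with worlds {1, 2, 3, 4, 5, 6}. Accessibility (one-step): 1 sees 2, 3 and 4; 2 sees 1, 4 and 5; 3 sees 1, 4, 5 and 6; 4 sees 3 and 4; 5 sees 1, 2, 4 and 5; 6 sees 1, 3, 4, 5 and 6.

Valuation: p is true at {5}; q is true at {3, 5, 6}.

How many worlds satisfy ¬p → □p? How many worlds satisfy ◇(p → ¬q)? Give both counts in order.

For ¬p → □p:
1: ¬p is T, □p is F. ✗
2: ¬p is T, □p is F. ✗
3: ¬p is T, □p is F. ✗
4: ¬p is T, □p is F. ✗
5: ¬p is F, □p is F. ✓
6: ¬p is T, □p is F. ✗
— 1 world.
For ◇(p → ¬q):
1: successors {2, 3, 4}; p → ¬q there: 2:T, 3:T, 4:T. ✓
2: successors {1, 4, 5}; p → ¬q there: 1:T, 4:T, 5:F. ✓
3: successors {1, 4, 5, 6}; p → ¬q there: 1:T, 4:T, 5:F, 6:T. ✓
4: successors {3, 4}; p → ¬q there: 3:T, 4:T. ✓
5: successors {1, 2, 4, 5}; p → ¬q there: 1:T, 2:T, 4:T, 5:F. ✓
6: successors {1, 3, 4, 5, 6}; p → ¬q there: 1:T, 3:T, 4:T, 5:F, 6:T. ✓
— 6 worlds.

1 and 6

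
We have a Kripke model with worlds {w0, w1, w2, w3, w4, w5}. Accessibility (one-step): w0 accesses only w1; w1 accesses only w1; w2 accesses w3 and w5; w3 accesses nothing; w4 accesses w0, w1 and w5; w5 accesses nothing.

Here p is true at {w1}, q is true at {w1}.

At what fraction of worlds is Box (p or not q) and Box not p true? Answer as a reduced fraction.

w0: Box (p or not q) is T, Box not p is F. ✗
w1: Box (p or not q) is T, Box not p is F. ✗
w2: Box (p or not q) is T, Box not p is T. ✓
w3: Box (p or not q) is T, Box not p is T. ✓
w4: Box (p or not q) is T, Box not p is F. ✗
w5: Box (p or not q) is T, Box not p is T. ✓
That's 3 of 6 worlds, so 3/6 = 1/2.

1/2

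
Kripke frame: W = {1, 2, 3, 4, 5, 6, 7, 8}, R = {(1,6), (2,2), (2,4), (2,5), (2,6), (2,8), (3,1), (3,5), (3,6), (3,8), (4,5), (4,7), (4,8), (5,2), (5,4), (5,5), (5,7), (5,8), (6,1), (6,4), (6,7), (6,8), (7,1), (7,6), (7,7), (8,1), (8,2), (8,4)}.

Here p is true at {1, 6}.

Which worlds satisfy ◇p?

{1, 2, 3, 6, 7, 8}

1: successors {6}; p there: 6:T. ✓
2: successors {2, 4, 5, 6, 8}; p there: 2:F, 4:F, 5:F, 6:T, 8:F. ✓
3: successors {1, 5, 6, 8}; p there: 1:T, 5:F, 6:T, 8:F. ✓
4: successors {5, 7, 8}; p there: 5:F, 7:F, 8:F. ✗
5: successors {2, 4, 5, 7, 8}; p there: 2:F, 4:F, 5:F, 7:F, 8:F. ✗
6: successors {1, 4, 7, 8}; p there: 1:T, 4:F, 7:F, 8:F. ✓
7: successors {1, 6, 7}; p there: 1:T, 6:T, 7:F. ✓
8: successors {1, 2, 4}; p there: 1:T, 2:F, 4:F. ✓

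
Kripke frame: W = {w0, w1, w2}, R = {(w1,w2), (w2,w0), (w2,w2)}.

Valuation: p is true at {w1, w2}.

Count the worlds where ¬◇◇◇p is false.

2

w0: ◇◇◇p is F. ✓
w1: ◇◇◇p is T. ✗
w2: ◇◇◇p is T. ✗
Satisfying worlds: {w0}.
So ¬◇◇◇p fails at the other 2 worlds.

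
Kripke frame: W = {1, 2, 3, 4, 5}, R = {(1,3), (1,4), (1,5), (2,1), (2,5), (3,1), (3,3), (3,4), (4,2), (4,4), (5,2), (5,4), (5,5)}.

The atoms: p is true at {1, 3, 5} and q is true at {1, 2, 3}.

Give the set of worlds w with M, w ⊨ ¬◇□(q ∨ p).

{1, 2, 3}

1: ◇□(q ∨ p) is F. ✓
2: ◇□(q ∨ p) is F. ✓
3: ◇□(q ∨ p) is F. ✓
4: ◇□(q ∨ p) is T. ✗
5: ◇□(q ∨ p) is T. ✗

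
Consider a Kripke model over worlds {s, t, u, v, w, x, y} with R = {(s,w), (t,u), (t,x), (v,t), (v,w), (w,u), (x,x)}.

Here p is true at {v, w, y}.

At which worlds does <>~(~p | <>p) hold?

{s, v}

s: successors {w}; ~(~p | <>p) there: w:T. ✓
t: successors {u, x}; ~(~p | <>p) there: u:F, x:F. ✗
u: no successors, so <>~(~p | <>p) fails. ✗
v: successors {t, w}; ~(~p | <>p) there: t:F, w:T. ✓
w: successors {u}; ~(~p | <>p) there: u:F. ✗
x: successors {x}; ~(~p | <>p) there: x:F. ✗
y: no successors, so <>~(~p | <>p) fails. ✗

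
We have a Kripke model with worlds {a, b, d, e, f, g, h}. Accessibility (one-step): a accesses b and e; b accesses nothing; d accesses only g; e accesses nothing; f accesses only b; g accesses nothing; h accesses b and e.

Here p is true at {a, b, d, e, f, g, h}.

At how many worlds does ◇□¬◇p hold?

4

a: successors {b, e}; □¬◇p there: b:T, e:T. ✓
b: no successors, so ◇□¬◇p fails. ✗
d: successors {g}; □¬◇p there: g:T. ✓
e: no successors, so ◇□¬◇p fails. ✗
f: successors {b}; □¬◇p there: b:T. ✓
g: no successors, so ◇□¬◇p fails. ✗
h: successors {b, e}; □¬◇p there: b:T, e:T. ✓
Satisfying worlds: {a, d, f, h}.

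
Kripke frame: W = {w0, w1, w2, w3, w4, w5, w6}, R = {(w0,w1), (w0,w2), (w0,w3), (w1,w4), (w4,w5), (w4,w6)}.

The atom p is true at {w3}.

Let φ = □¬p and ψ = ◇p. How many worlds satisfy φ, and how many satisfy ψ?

6 and 1

For □¬p:
w0: successors {w1, w2, w3}; ¬p there: w1:T, w2:T, w3:F. ✗
w1: successors {w4}; ¬p there: w4:T. ✓
w2: no successors, so □¬p holds vacuously. ✓
w3: no successors, so □¬p holds vacuously. ✓
w4: successors {w5, w6}; ¬p there: w5:T, w6:T. ✓
w5: no successors, so □¬p holds vacuously. ✓
w6: no successors, so □¬p holds vacuously. ✓
— 6 worlds.
For ◇p:
w0: successors {w1, w2, w3}; p there: w1:F, w2:F, w3:T. ✓
w1: successors {w4}; p there: w4:F. ✗
w2: no successors, so ◇p fails. ✗
w3: no successors, so ◇p fails. ✗
w4: successors {w5, w6}; p there: w5:F, w6:F. ✗
w5: no successors, so ◇p fails. ✗
w6: no successors, so ◇p fails. ✗
— 1 world.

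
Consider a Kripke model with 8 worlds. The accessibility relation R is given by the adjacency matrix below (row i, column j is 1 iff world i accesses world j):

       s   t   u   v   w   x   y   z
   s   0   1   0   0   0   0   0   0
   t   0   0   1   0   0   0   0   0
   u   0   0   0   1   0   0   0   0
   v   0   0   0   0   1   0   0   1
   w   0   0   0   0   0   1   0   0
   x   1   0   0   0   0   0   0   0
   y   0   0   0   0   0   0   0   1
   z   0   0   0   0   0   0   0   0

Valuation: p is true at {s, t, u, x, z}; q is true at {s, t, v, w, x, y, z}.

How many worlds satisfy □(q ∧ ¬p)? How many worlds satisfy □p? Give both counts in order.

For □(q ∧ ¬p):
s: successors {t}; q ∧ ¬p there: t:F. ✗
t: successors {u}; q ∧ ¬p there: u:F. ✗
u: successors {v}; q ∧ ¬p there: v:T. ✓
v: successors {w, z}; q ∧ ¬p there: w:T, z:F. ✗
w: successors {x}; q ∧ ¬p there: x:F. ✗
x: successors {s}; q ∧ ¬p there: s:F. ✗
y: successors {z}; q ∧ ¬p there: z:F. ✗
z: no successors, so □(q ∧ ¬p) holds vacuously. ✓
— 2 worlds.
For □p:
s: successors {t}; p there: t:T. ✓
t: successors {u}; p there: u:T. ✓
u: successors {v}; p there: v:F. ✗
v: successors {w, z}; p there: w:F, z:T. ✗
w: successors {x}; p there: x:T. ✓
x: successors {s}; p there: s:T. ✓
y: successors {z}; p there: z:T. ✓
z: no successors, so □p holds vacuously. ✓
— 6 worlds.

2 and 6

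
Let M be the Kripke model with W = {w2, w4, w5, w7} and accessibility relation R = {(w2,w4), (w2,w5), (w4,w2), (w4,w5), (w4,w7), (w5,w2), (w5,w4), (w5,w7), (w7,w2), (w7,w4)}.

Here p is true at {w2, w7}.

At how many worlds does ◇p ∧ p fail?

3

w2: ◇p is F, p is T. ✗
w4: ◇p is T, p is F. ✗
w5: ◇p is T, p is F. ✗
w7: ◇p is T, p is T. ✓
Satisfying worlds: {w7}.
So ◇p ∧ p fails at the other 3 worlds.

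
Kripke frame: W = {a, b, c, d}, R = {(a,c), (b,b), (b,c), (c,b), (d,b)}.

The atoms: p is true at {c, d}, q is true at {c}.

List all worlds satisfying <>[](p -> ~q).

{a, b}

a: successors {c}; [](p -> ~q) there: c:T. ✓
b: successors {b, c}; [](p -> ~q) there: b:F, c:T. ✓
c: successors {b}; [](p -> ~q) there: b:F. ✗
d: successors {b}; [](p -> ~q) there: b:F. ✗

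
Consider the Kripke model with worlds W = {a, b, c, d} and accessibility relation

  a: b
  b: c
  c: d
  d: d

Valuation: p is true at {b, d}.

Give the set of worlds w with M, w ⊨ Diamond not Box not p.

{b, c, d}

a: successors {b}; not Box not p there: b:F. ✗
b: successors {c}; not Box not p there: c:T. ✓
c: successors {d}; not Box not p there: d:T. ✓
d: successors {d}; not Box not p there: d:T. ✓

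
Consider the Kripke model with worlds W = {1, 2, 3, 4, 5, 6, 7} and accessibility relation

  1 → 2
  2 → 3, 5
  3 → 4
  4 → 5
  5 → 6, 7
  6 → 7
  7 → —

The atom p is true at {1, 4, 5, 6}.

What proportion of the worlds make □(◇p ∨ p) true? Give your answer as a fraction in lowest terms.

1: successors {2}; ◇p ∨ p there: 2:T. ✓
2: successors {3, 5}; ◇p ∨ p there: 3:T, 5:T. ✓
3: successors {4}; ◇p ∨ p there: 4:T. ✓
4: successors {5}; ◇p ∨ p there: 5:T. ✓
5: successors {6, 7}; ◇p ∨ p there: 6:T, 7:F. ✗
6: successors {7}; ◇p ∨ p there: 7:F. ✗
7: no successors, so □(◇p ∨ p) holds vacuously. ✓
That's 5 of 7 worlds, so 5/7.

5/7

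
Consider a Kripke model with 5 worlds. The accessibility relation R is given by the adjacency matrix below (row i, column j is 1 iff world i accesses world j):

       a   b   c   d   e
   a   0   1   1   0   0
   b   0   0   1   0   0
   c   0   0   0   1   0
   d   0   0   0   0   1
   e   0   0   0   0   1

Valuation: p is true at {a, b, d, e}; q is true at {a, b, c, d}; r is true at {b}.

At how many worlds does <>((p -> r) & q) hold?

a: successors {b, c}; (p -> r) & q there: b:T, c:T. ✓
b: successors {c}; (p -> r) & q there: c:T. ✓
c: successors {d}; (p -> r) & q there: d:F. ✗
d: successors {e}; (p -> r) & q there: e:F. ✗
e: successors {e}; (p -> r) & q there: e:F. ✗
Satisfying worlds: {a, b}.

2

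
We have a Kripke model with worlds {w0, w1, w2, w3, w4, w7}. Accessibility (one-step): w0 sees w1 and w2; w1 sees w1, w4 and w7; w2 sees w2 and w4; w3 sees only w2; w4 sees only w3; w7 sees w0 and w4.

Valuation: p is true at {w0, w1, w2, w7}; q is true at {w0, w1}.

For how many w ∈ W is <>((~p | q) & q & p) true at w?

w0: successors {w1, w2}; (~p | q) & q & p there: w1:T, w2:F. ✓
w1: successors {w1, w4, w7}; (~p | q) & q & p there: w1:T, w4:F, w7:F. ✓
w2: successors {w2, w4}; (~p | q) & q & p there: w2:F, w4:F. ✗
w3: successors {w2}; (~p | q) & q & p there: w2:F. ✗
w4: successors {w3}; (~p | q) & q & p there: w3:F. ✗
w7: successors {w0, w4}; (~p | q) & q & p there: w0:T, w4:F. ✓
Satisfying worlds: {w0, w1, w7}.

3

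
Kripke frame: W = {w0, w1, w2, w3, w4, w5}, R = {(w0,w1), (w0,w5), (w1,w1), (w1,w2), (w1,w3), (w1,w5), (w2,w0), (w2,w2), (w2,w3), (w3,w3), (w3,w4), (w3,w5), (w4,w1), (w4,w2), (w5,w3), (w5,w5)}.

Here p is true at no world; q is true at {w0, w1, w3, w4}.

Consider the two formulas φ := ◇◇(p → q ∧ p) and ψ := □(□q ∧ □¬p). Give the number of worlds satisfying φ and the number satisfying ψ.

For ◇◇(p → q ∧ p):
w0: successors {w1, w5}; ◇(p → q ∧ p) there: w1:T, w5:T. ✓
w1: successors {w1, w2, w3, w5}; ◇(p → q ∧ p) there: w1:T, w2:T, w3:T, w5:T. ✓
w2: successors {w0, w2, w3}; ◇(p → q ∧ p) there: w0:T, w2:T, w3:T. ✓
w3: successors {w3, w4, w5}; ◇(p → q ∧ p) there: w3:T, w4:T, w5:T. ✓
w4: successors {w1, w2}; ◇(p → q ∧ p) there: w1:T, w2:T. ✓
w5: successors {w3, w5}; ◇(p → q ∧ p) there: w3:T, w5:T. ✓
— 6 worlds.
For □(□q ∧ □¬p):
w0: successors {w1, w5}; □q ∧ □¬p there: w1:F, w5:F. ✗
w1: successors {w1, w2, w3, w5}; □q ∧ □¬p there: w1:F, w2:F, w3:F, w5:F. ✗
w2: successors {w0, w2, w3}; □q ∧ □¬p there: w0:F, w2:F, w3:F. ✗
w3: successors {w3, w4, w5}; □q ∧ □¬p there: w3:F, w4:F, w5:F. ✗
w4: successors {w1, w2}; □q ∧ □¬p there: w1:F, w2:F. ✗
w5: successors {w3, w5}; □q ∧ □¬p there: w3:F, w5:F. ✗
— 0 worlds.

6 and 0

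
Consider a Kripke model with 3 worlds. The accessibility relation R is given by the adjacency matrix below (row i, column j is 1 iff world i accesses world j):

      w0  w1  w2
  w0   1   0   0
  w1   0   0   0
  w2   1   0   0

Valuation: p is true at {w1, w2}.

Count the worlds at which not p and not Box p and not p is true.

w0: not p is T, not Box p and not p is T. ✓
w1: not p is F, not Box p and not p is F. ✗
w2: not p is F, not Box p and not p is F. ✗
Satisfying worlds: {w0}.

1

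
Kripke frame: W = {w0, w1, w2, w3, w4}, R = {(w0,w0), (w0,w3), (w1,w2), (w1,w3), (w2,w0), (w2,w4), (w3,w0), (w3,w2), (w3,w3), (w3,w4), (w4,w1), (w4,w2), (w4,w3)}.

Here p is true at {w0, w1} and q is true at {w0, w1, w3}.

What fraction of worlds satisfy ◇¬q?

w0: successors {w0, w3}; ¬q there: w0:F, w3:F. ✗
w1: successors {w2, w3}; ¬q there: w2:T, w3:F. ✓
w2: successors {w0, w4}; ¬q there: w0:F, w4:T. ✓
w3: successors {w0, w2, w3, w4}; ¬q there: w0:F, w2:T, w3:F, w4:T. ✓
w4: successors {w1, w2, w3}; ¬q there: w1:F, w2:T, w3:F. ✓
That's 4 of 5 worlds, so 4/5.

4/5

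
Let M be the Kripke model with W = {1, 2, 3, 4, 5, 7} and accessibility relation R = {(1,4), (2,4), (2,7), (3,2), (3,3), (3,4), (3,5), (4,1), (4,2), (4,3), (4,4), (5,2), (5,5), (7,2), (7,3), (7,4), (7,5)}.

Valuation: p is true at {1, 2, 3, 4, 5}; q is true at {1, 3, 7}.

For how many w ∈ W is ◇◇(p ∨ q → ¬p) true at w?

4

1: successors {4}; ◇(p ∨ q → ¬p) there: 4:F. ✗
2: successors {4, 7}; ◇(p ∨ q → ¬p) there: 4:F, 7:F. ✗
3: successors {2, 3, 4, 5}; ◇(p ∨ q → ¬p) there: 2:T, 3:F, 4:F, 5:F. ✓
4: successors {1, 2, 3, 4}; ◇(p ∨ q → ¬p) there: 1:F, 2:T, 3:F, 4:F. ✓
5: successors {2, 5}; ◇(p ∨ q → ¬p) there: 2:T, 5:F. ✓
7: successors {2, 3, 4, 5}; ◇(p ∨ q → ¬p) there: 2:T, 3:F, 4:F, 5:F. ✓
Satisfying worlds: {3, 4, 5, 7}.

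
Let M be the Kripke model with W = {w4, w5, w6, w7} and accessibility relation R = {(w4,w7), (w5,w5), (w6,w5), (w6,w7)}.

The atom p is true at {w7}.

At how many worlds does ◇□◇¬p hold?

3

w4: successors {w7}; □◇¬p there: w7:T. ✓
w5: successors {w5}; □◇¬p there: w5:T. ✓
w6: successors {w5, w7}; □◇¬p there: w5:T, w7:T. ✓
w7: no successors, so ◇□◇¬p fails. ✗
Satisfying worlds: {w4, w5, w6}.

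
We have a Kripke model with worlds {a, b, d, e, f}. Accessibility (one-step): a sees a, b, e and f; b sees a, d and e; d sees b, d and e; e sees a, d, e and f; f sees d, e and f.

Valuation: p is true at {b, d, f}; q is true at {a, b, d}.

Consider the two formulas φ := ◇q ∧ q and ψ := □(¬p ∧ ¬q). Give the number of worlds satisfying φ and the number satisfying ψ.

For ◇q ∧ q:
a: ◇q is T, q is T. ✓
b: ◇q is T, q is T. ✓
d: ◇q is T, q is T. ✓
e: ◇q is T, q is F. ✗
f: ◇q is T, q is F. ✗
— 3 worlds.
For □(¬p ∧ ¬q):
a: successors {a, b, e, f}; ¬p ∧ ¬q there: a:F, b:F, e:T, f:F. ✗
b: successors {a, d, e}; ¬p ∧ ¬q there: a:F, d:F, e:T. ✗
d: successors {b, d, e}; ¬p ∧ ¬q there: b:F, d:F, e:T. ✗
e: successors {a, d, e, f}; ¬p ∧ ¬q there: a:F, d:F, e:T, f:F. ✗
f: successors {d, e, f}; ¬p ∧ ¬q there: d:F, e:T, f:F. ✗
— 0 worlds.

3 and 0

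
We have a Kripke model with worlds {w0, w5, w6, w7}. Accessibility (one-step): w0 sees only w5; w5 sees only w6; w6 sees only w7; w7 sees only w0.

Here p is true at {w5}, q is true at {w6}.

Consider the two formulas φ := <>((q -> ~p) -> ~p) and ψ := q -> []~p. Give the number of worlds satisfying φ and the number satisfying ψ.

3 and 4

For <>((q -> ~p) -> ~p):
w0: successors {w5}; (q -> ~p) -> ~p there: w5:F. ✗
w5: successors {w6}; (q -> ~p) -> ~p there: w6:T. ✓
w6: successors {w7}; (q -> ~p) -> ~p there: w7:T. ✓
w7: successors {w0}; (q -> ~p) -> ~p there: w0:T. ✓
— 3 worlds.
For q -> []~p:
w0: q is F, []~p is F. ✓
w5: q is F, []~p is T. ✓
w6: q is T, []~p is T. ✓
w7: q is F, []~p is T. ✓
— 4 worlds.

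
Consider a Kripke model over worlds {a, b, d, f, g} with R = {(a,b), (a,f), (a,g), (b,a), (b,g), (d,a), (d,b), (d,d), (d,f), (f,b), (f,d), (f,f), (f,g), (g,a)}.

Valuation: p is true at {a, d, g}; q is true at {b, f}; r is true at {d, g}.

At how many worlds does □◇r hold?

2

a: successors {b, f, g}; ◇r there: b:T, f:T, g:F. ✗
b: successors {a, g}; ◇r there: a:T, g:F. ✗
d: successors {a, b, d, f}; ◇r there: a:T, b:T, d:T, f:T. ✓
f: successors {b, d, f, g}; ◇r there: b:T, d:T, f:T, g:F. ✗
g: successors {a}; ◇r there: a:T. ✓
Satisfying worlds: {d, g}.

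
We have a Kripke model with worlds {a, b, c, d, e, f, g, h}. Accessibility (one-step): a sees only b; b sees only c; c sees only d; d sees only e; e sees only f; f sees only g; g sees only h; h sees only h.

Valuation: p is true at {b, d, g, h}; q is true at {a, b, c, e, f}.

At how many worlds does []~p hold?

3

a: successors {b}; ~p there: b:F. ✗
b: successors {c}; ~p there: c:T. ✓
c: successors {d}; ~p there: d:F. ✗
d: successors {e}; ~p there: e:T. ✓
e: successors {f}; ~p there: f:T. ✓
f: successors {g}; ~p there: g:F. ✗
g: successors {h}; ~p there: h:F. ✗
h: successors {h}; ~p there: h:F. ✗
Satisfying worlds: {b, d, e}.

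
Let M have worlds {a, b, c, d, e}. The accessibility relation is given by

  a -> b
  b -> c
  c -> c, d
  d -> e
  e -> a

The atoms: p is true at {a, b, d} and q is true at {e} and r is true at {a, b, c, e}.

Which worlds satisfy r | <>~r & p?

a: r is T, <>~r & p is F. ✓
b: r is T, <>~r & p is F. ✓
c: r is T, <>~r & p is F. ✓
d: r is F, <>~r & p is F. ✗
e: r is T, <>~r & p is F. ✓

{a, b, c, e}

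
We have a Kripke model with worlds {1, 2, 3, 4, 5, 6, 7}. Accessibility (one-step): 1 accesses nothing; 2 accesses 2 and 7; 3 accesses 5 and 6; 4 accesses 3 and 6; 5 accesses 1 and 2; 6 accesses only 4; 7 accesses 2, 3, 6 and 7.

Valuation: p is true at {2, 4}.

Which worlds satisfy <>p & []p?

{6}

1: <>p is F, []p is T. ✗
2: <>p is T, []p is F. ✗
3: <>p is F, []p is F. ✗
4: <>p is F, []p is F. ✗
5: <>p is T, []p is F. ✗
6: <>p is T, []p is T. ✓
7: <>p is T, []p is F. ✗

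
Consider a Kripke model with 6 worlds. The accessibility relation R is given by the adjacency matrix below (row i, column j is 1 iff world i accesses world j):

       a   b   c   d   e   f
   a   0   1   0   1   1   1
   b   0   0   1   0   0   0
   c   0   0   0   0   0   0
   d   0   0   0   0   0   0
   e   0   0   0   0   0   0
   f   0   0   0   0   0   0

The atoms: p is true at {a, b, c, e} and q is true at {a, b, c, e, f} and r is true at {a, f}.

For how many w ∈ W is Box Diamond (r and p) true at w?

a: successors {b, d, e, f}; Diamond (r and p) there: b:F, d:F, e:F, f:F. ✗
b: successors {c}; Diamond (r and p) there: c:F. ✗
c: no successors, so Box Diamond (r and p) holds vacuously. ✓
d: no successors, so Box Diamond (r and p) holds vacuously. ✓
e: no successors, so Box Diamond (r and p) holds vacuously. ✓
f: no successors, so Box Diamond (r and p) holds vacuously. ✓
Satisfying worlds: {c, d, e, f}.

4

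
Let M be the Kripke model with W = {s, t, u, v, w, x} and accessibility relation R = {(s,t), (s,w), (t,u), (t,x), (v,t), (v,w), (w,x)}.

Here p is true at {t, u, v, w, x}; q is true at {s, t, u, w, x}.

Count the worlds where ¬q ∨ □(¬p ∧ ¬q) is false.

s: ¬q is F, □(¬p ∧ ¬q) is F. ✗
t: ¬q is F, □(¬p ∧ ¬q) is F. ✗
u: ¬q is F, □(¬p ∧ ¬q) is T. ✓
v: ¬q is T, □(¬p ∧ ¬q) is F. ✓
w: ¬q is F, □(¬p ∧ ¬q) is F. ✗
x: ¬q is F, □(¬p ∧ ¬q) is T. ✓
Satisfying worlds: {u, v, x}.
So ¬q ∨ □(¬p ∧ ¬q) fails at the other 3 worlds.

3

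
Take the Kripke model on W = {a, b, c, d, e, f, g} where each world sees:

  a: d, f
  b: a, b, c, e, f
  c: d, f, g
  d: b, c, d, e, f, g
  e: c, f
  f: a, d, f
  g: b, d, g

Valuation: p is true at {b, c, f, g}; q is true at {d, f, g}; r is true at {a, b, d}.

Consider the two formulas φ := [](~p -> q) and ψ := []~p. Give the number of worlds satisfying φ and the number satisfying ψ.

For [](~p -> q):
a: successors {d, f}; ~p -> q there: d:T, f:T. ✓
b: successors {a, b, c, e, f}; ~p -> q there: a:F, b:T, c:T, e:F, f:T. ✗
c: successors {d, f, g}; ~p -> q there: d:T, f:T, g:T. ✓
d: successors {b, c, d, e, f, g}; ~p -> q there: b:T, c:T, d:T, e:F, f:T, g:T. ✗
e: successors {c, f}; ~p -> q there: c:T, f:T. ✓
f: successors {a, d, f}; ~p -> q there: a:F, d:T, f:T. ✗
g: successors {b, d, g}; ~p -> q there: b:T, d:T, g:T. ✓
— 4 worlds.
For []~p:
a: successors {d, f}; ~p there: d:T, f:F. ✗
b: successors {a, b, c, e, f}; ~p there: a:T, b:F, c:F, e:T, f:F. ✗
c: successors {d, f, g}; ~p there: d:T, f:F, g:F. ✗
d: successors {b, c, d, e, f, g}; ~p there: b:F, c:F, d:T, e:T, f:F, g:F. ✗
e: successors {c, f}; ~p there: c:F, f:F. ✗
f: successors {a, d, f}; ~p there: a:T, d:T, f:F. ✗
g: successors {b, d, g}; ~p there: b:F, d:T, g:F. ✗
— 0 worlds.

4 and 0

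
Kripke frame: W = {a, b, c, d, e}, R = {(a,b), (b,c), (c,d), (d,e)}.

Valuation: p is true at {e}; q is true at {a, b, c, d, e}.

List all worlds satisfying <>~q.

∅

a: successors {b}; ~q there: b:F. ✗
b: successors {c}; ~q there: c:F. ✗
c: successors {d}; ~q there: d:F. ✗
d: successors {e}; ~q there: e:F. ✗
e: no successors, so <>~q fails. ✗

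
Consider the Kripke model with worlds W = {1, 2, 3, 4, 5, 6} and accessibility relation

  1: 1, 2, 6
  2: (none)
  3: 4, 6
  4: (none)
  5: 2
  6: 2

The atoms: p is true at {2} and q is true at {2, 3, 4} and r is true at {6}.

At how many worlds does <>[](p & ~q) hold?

1: successors {1, 2, 6}; [](p & ~q) there: 1:F, 2:T, 6:F. ✓
2: no successors, so <>[](p & ~q) fails. ✗
3: successors {4, 6}; [](p & ~q) there: 4:T, 6:F. ✓
4: no successors, so <>[](p & ~q) fails. ✗
5: successors {2}; [](p & ~q) there: 2:T. ✓
6: successors {2}; [](p & ~q) there: 2:T. ✓
Satisfying worlds: {1, 3, 5, 6}.

4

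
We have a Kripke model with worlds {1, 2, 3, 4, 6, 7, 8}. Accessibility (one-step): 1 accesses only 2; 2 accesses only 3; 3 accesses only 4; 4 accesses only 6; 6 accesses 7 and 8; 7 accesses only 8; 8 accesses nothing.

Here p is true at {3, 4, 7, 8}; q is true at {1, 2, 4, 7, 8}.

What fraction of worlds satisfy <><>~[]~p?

3/7

1: successors {2}; <>~[]~p there: 2:T. ✓
2: successors {3}; <>~[]~p there: 3:F. ✗
3: successors {4}; <>~[]~p there: 4:T. ✓
4: successors {6}; <>~[]~p there: 6:T. ✓
6: successors {7, 8}; <>~[]~p there: 7:F, 8:F. ✗
7: successors {8}; <>~[]~p there: 8:F. ✗
8: no successors, so <><>~[]~p fails. ✗
That's 3 of 7 worlds, so 3/7.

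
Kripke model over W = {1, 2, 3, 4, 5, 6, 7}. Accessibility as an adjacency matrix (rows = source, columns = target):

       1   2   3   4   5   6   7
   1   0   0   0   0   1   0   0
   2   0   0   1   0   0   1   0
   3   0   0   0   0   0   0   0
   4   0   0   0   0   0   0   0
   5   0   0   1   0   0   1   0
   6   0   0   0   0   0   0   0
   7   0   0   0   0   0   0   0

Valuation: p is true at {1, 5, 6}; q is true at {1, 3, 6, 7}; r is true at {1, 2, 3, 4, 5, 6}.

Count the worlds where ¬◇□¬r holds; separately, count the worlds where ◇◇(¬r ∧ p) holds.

For ¬◇□¬r:
1: ◇□¬r is F. ✓
2: ◇□¬r is T. ✗
3: ◇□¬r is F. ✓
4: ◇□¬r is F. ✓
5: ◇□¬r is T. ✗
6: ◇□¬r is F. ✓
7: ◇□¬r is F. ✓
— 5 worlds.
For ◇◇(¬r ∧ p):
1: successors {5}; ◇(¬r ∧ p) there: 5:F. ✗
2: successors {3, 6}; ◇(¬r ∧ p) there: 3:F, 6:F. ✗
3: no successors, so ◇◇(¬r ∧ p) fails. ✗
4: no successors, so ◇◇(¬r ∧ p) fails. ✗
5: successors {3, 6}; ◇(¬r ∧ p) there: 3:F, 6:F. ✗
6: no successors, so ◇◇(¬r ∧ p) fails. ✗
7: no successors, so ◇◇(¬r ∧ p) fails. ✗
— 0 worlds.

5 and 0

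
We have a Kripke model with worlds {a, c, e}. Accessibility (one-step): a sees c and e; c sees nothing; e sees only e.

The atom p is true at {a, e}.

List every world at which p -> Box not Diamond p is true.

{c}

a: p is T, Box not Diamond p is F. ✗
c: p is F, Box not Diamond p is T. ✓
e: p is T, Box not Diamond p is F. ✗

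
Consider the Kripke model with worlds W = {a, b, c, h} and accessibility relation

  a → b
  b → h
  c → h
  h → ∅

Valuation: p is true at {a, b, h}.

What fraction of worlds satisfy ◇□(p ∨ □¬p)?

a: successors {b}; □(p ∨ □¬p) there: b:T. ✓
b: successors {h}; □(p ∨ □¬p) there: h:T. ✓
c: successors {h}; □(p ∨ □¬p) there: h:T. ✓
h: no successors, so ◇□(p ∨ □¬p) fails. ✗
That's 3 of 4 worlds, so 3/4.

3/4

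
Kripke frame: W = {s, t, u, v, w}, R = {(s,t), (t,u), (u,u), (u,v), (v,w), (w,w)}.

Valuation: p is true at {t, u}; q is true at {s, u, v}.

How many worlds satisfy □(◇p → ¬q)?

s: successors {t}; ◇p → ¬q there: t:T. ✓
t: successors {u}; ◇p → ¬q there: u:F. ✗
u: successors {u, v}; ◇p → ¬q there: u:F, v:T. ✗
v: successors {w}; ◇p → ¬q there: w:T. ✓
w: successors {w}; ◇p → ¬q there: w:T. ✓
Satisfying worlds: {s, v, w}.

3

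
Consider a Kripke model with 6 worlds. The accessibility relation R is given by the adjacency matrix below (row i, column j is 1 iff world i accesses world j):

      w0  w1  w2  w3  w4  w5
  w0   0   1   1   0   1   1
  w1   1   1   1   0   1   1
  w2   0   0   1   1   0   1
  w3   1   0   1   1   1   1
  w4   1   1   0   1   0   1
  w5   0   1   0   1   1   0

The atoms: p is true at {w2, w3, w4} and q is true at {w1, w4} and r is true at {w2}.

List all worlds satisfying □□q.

∅

w0: successors {w1, w2, w4, w5}; □q there: w1:F, w2:F, w4:F, w5:F. ✗
w1: successors {w0, w1, w2, w4, w5}; □q there: w0:F, w1:F, w2:F, w4:F, w5:F. ✗
w2: successors {w2, w3, w5}; □q there: w2:F, w3:F, w5:F. ✗
w3: successors {w0, w2, w3, w4, w5}; □q there: w0:F, w2:F, w3:F, w4:F, w5:F. ✗
w4: successors {w0, w1, w3, w5}; □q there: w0:F, w1:F, w3:F, w5:F. ✗
w5: successors {w1, w3, w4}; □q there: w1:F, w3:F, w4:F. ✗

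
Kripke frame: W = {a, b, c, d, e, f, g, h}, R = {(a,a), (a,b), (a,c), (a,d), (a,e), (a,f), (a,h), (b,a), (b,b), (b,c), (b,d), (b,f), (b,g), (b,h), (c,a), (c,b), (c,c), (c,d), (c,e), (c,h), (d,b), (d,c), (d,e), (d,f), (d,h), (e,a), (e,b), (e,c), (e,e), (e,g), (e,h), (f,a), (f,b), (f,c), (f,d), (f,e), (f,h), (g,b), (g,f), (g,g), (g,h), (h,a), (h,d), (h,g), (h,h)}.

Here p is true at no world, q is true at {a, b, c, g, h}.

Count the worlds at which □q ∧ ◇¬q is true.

a: □q is F, ◇¬q is T. ✗
b: □q is F, ◇¬q is T. ✗
c: □q is F, ◇¬q is T. ✗
d: □q is F, ◇¬q is T. ✗
e: □q is F, ◇¬q is T. ✗
f: □q is F, ◇¬q is T. ✗
g: □q is F, ◇¬q is T. ✗
h: □q is F, ◇¬q is T. ✗
Satisfying worlds: ∅.

0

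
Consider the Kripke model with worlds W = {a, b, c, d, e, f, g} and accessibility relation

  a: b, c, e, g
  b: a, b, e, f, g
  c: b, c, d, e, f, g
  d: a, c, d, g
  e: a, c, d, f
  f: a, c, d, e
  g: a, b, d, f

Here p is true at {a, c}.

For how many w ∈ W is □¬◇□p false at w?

0

a: successors {b, c, e, g}; ¬◇□p there: b:T, c:T, e:T, g:T. ✓
b: successors {a, b, e, f, g}; ¬◇□p there: a:T, b:T, e:T, f:T, g:T. ✓
c: successors {b, c, d, e, f, g}; ¬◇□p there: b:T, c:T, d:T, e:T, f:T, g:T. ✓
d: successors {a, c, d, g}; ¬◇□p there: a:T, c:T, d:T, g:T. ✓
e: successors {a, c, d, f}; ¬◇□p there: a:T, c:T, d:T, f:T. ✓
f: successors {a, c, d, e}; ¬◇□p there: a:T, c:T, d:T, e:T. ✓
g: successors {a, b, d, f}; ¬◇□p there: a:T, b:T, d:T, f:T. ✓
Satisfying worlds: {a, b, c, d, e, f, g}.
So □¬◇□p fails at the other 0 worlds.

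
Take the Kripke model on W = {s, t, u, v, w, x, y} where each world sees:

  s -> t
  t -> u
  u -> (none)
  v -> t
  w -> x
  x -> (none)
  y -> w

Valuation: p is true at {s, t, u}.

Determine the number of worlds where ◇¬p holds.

2

s: successors {t}; ¬p there: t:F. ✗
t: successors {u}; ¬p there: u:F. ✗
u: no successors, so ◇¬p fails. ✗
v: successors {t}; ¬p there: t:F. ✗
w: successors {x}; ¬p there: x:T. ✓
x: no successors, so ◇¬p fails. ✗
y: successors {w}; ¬p there: w:T. ✓
Satisfying worlds: {w, y}.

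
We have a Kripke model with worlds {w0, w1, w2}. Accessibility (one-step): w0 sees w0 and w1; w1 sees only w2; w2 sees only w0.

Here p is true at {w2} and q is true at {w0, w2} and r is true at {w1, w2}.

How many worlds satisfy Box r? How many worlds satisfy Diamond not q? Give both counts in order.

For Box r:
w0: successors {w0, w1}; r there: w0:F, w1:T. ✗
w1: successors {w2}; r there: w2:T. ✓
w2: successors {w0}; r there: w0:F. ✗
— 1 world.
For Diamond not q:
w0: successors {w0, w1}; not q there: w0:F, w1:T. ✓
w1: successors {w2}; not q there: w2:F. ✗
w2: successors {w0}; not q there: w0:F. ✗
— 1 world.

1 and 1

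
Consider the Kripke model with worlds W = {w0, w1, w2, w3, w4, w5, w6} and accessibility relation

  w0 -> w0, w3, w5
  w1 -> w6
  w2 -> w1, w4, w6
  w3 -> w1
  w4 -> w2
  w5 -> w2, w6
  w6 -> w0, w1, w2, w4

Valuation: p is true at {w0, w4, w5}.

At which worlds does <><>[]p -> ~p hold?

{w0, w1, w2, w3, w4, w5, w6}

w0: <><>[]p is F, ~p is F. ✓
w1: <><>[]p is F, ~p is T. ✓
w2: <><>[]p is F, ~p is T. ✓
w3: <><>[]p is F, ~p is T. ✓
w4: <><>[]p is F, ~p is F. ✓
w5: <><>[]p is F, ~p is F. ✓
w6: <><>[]p is F, ~p is T. ✓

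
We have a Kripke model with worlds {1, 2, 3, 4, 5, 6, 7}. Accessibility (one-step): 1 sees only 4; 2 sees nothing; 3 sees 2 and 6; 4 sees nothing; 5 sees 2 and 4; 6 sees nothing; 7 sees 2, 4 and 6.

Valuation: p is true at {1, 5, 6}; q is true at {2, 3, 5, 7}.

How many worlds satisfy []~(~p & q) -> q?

1: []~(~p & q) is T, q is F. ✗
2: []~(~p & q) is T, q is T. ✓
3: []~(~p & q) is F, q is T. ✓
4: []~(~p & q) is T, q is F. ✗
5: []~(~p & q) is F, q is T. ✓
6: []~(~p & q) is T, q is F. ✗
7: []~(~p & q) is F, q is T. ✓
Satisfying worlds: {2, 3, 5, 7}.

4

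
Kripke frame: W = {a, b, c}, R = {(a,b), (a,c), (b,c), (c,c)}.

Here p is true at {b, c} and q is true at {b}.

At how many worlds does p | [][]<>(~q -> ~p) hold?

2

a: p is F, [][]<>(~q -> ~p) is F. ✗
b: p is T, [][]<>(~q -> ~p) is F. ✓
c: p is T, [][]<>(~q -> ~p) is F. ✓
Satisfying worlds: {b, c}.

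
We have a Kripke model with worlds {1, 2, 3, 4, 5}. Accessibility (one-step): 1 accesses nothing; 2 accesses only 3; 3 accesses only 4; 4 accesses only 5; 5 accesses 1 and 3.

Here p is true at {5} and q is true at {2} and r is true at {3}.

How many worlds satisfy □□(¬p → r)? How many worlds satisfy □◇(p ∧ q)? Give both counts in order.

For □□(¬p → r):
1: no successors, so □□(¬p → r) holds vacuously. ✓
2: successors {3}; □(¬p → r) there: 3:F. ✗
3: successors {4}; □(¬p → r) there: 4:T. ✓
4: successors {5}; □(¬p → r) there: 5:F. ✗
5: successors {1, 3}; □(¬p → r) there: 1:T, 3:F. ✗
— 2 worlds.
For □◇(p ∧ q):
1: no successors, so □◇(p ∧ q) holds vacuously. ✓
2: successors {3}; ◇(p ∧ q) there: 3:F. ✗
3: successors {4}; ◇(p ∧ q) there: 4:F. ✗
4: successors {5}; ◇(p ∧ q) there: 5:F. ✗
5: successors {1, 3}; ◇(p ∧ q) there: 1:F, 3:F. ✗
— 1 world.

2 and 1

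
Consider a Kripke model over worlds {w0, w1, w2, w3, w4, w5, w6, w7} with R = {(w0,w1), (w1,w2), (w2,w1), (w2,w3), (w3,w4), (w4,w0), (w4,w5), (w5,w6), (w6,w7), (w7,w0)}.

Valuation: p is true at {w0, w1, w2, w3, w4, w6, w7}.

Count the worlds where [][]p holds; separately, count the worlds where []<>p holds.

7 and 8

For [][]p:
w0: successors {w1}; []p there: w1:T. ✓
w1: successors {w2}; []p there: w2:T. ✓
w2: successors {w1, w3}; []p there: w1:T, w3:T. ✓
w3: successors {w4}; []p there: w4:F. ✗
w4: successors {w0, w5}; []p there: w0:T, w5:T. ✓
w5: successors {w6}; []p there: w6:T. ✓
w6: successors {w7}; []p there: w7:T. ✓
w7: successors {w0}; []p there: w0:T. ✓
— 7 worlds.
For []<>p:
w0: successors {w1}; <>p there: w1:T. ✓
w1: successors {w2}; <>p there: w2:T. ✓
w2: successors {w1, w3}; <>p there: w1:T, w3:T. ✓
w3: successors {w4}; <>p there: w4:T. ✓
w4: successors {w0, w5}; <>p there: w0:T, w5:T. ✓
w5: successors {w6}; <>p there: w6:T. ✓
w6: successors {w7}; <>p there: w7:T. ✓
w7: successors {w0}; <>p there: w0:T. ✓
— 8 worlds.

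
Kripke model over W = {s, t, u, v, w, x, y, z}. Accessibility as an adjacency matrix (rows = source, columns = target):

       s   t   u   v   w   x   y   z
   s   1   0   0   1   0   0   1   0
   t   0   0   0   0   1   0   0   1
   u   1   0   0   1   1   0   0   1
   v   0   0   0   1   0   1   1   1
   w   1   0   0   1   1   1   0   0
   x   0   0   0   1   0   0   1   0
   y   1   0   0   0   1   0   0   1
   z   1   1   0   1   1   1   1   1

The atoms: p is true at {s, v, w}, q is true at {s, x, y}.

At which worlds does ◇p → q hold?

s: ◇p is T, q is T. ✓
t: ◇p is T, q is F. ✗
u: ◇p is T, q is F. ✗
v: ◇p is T, q is F. ✗
w: ◇p is T, q is F. ✗
x: ◇p is T, q is T. ✓
y: ◇p is T, q is T. ✓
z: ◇p is T, q is F. ✗

{s, x, y}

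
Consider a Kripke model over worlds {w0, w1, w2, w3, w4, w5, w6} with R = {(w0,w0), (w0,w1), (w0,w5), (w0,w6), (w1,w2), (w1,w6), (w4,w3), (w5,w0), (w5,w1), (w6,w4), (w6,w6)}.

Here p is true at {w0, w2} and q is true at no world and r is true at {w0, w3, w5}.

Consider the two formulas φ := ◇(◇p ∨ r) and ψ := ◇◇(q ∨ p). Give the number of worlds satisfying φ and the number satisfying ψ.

For ◇(◇p ∨ r):
w0: successors {w0, w1, w5, w6}; ◇p ∨ r there: w0:T, w1:T, w5:T, w6:F. ✓
w1: successors {w2, w6}; ◇p ∨ r there: w2:F, w6:F. ✗
w2: no successors, so ◇(◇p ∨ r) fails. ✗
w3: no successors, so ◇(◇p ∨ r) fails. ✗
w4: successors {w3}; ◇p ∨ r there: w3:T. ✓
w5: successors {w0, w1}; ◇p ∨ r there: w0:T, w1:T. ✓
w6: successors {w4, w6}; ◇p ∨ r there: w4:F, w6:F. ✗
— 3 worlds.
For ◇◇(q ∨ p):
w0: successors {w0, w1, w5, w6}; ◇(q ∨ p) there: w0:T, w1:T, w5:T, w6:F. ✓
w1: successors {w2, w6}; ◇(q ∨ p) there: w2:F, w6:F. ✗
w2: no successors, so ◇◇(q ∨ p) fails. ✗
w3: no successors, so ◇◇(q ∨ p) fails. ✗
w4: successors {w3}; ◇(q ∨ p) there: w3:F. ✗
w5: successors {w0, w1}; ◇(q ∨ p) there: w0:T, w1:T. ✓
w6: successors {w4, w6}; ◇(q ∨ p) there: w4:F, w6:F. ✗
— 2 worlds.

3 and 2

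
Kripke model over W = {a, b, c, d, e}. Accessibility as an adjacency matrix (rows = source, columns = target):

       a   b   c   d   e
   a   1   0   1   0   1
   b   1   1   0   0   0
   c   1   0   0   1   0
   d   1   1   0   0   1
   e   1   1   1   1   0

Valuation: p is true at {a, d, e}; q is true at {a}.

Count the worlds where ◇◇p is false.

0

a: successors {a, c, e}; ◇p there: a:T, c:T, e:T. ✓
b: successors {a, b}; ◇p there: a:T, b:T. ✓
c: successors {a, d}; ◇p there: a:T, d:T. ✓
d: successors {a, b, e}; ◇p there: a:T, b:T, e:T. ✓
e: successors {a, b, c, d}; ◇p there: a:T, b:T, c:T, d:T. ✓
Satisfying worlds: {a, b, c, d, e}.
So ◇◇p fails at the other 0 worlds.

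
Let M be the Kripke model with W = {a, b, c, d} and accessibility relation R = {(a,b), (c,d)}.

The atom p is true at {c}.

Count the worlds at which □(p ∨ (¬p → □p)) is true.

4

a: successors {b}; p ∨ (¬p → □p) there: b:T. ✓
b: no successors, so □(p ∨ (¬p → □p)) holds vacuously. ✓
c: successors {d}; p ∨ (¬p → □p) there: d:T. ✓
d: no successors, so □(p ∨ (¬p → □p)) holds vacuously. ✓
Satisfying worlds: {a, b, c, d}.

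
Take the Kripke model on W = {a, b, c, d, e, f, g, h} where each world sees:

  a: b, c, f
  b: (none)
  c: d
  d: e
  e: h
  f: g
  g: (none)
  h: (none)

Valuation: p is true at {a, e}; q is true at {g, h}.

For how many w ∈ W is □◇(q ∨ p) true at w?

5

a: successors {b, c, f}; ◇(q ∨ p) there: b:F, c:F, f:T. ✗
b: no successors, so □◇(q ∨ p) holds vacuously. ✓
c: successors {d}; ◇(q ∨ p) there: d:T. ✓
d: successors {e}; ◇(q ∨ p) there: e:T. ✓
e: successors {h}; ◇(q ∨ p) there: h:F. ✗
f: successors {g}; ◇(q ∨ p) there: g:F. ✗
g: no successors, so □◇(q ∨ p) holds vacuously. ✓
h: no successors, so □◇(q ∨ p) holds vacuously. ✓
Satisfying worlds: {b, c, d, g, h}.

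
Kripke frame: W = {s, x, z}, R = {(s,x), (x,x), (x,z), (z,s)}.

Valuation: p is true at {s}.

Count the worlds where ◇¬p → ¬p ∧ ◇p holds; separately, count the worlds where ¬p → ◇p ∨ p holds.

For ◇¬p → ¬p ∧ ◇p:
s: ◇¬p is T, ¬p ∧ ◇p is F. ✗
x: ◇¬p is T, ¬p ∧ ◇p is F. ✗
z: ◇¬p is F, ¬p ∧ ◇p is T. ✓
— 1 world.
For ¬p → ◇p ∨ p:
s: ¬p is F, ◇p ∨ p is T. ✓
x: ¬p is T, ◇p ∨ p is F. ✗
z: ¬p is T, ◇p ∨ p is T. ✓
— 2 worlds.

1 and 2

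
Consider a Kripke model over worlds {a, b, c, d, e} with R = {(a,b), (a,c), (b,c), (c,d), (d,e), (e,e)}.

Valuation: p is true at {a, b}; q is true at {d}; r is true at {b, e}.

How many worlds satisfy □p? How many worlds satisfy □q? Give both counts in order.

For □p:
a: successors {b, c}; p there: b:T, c:F. ✗
b: successors {c}; p there: c:F. ✗
c: successors {d}; p there: d:F. ✗
d: successors {e}; p there: e:F. ✗
e: successors {e}; p there: e:F. ✗
— 0 worlds.
For □q:
a: successors {b, c}; q there: b:F, c:F. ✗
b: successors {c}; q there: c:F. ✗
c: successors {d}; q there: d:T. ✓
d: successors {e}; q there: e:F. ✗
e: successors {e}; q there: e:F. ✗
— 1 world.

0 and 1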